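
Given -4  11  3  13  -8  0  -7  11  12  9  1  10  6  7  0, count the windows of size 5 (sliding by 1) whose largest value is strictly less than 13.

[-4, 11, 3, 13, -8] → max 13
[11, 3, 13, -8, 0] → max 13
[3, 13, -8, 0, -7] → max 13
[13, -8, 0, -7, 11] → max 13
[-8, 0, -7, 11, 12] → max 12  < 13 ✓
[0, -7, 11, 12, 9] → max 12  < 13 ✓
[-7, 11, 12, 9, 1] → max 12  < 13 ✓
[11, 12, 9, 1, 10] → max 12  < 13 ✓
[12, 9, 1, 10, 6] → max 12  < 13 ✓
[9, 1, 10, 6, 7] → max 10  < 13 ✓
[1, 10, 6, 7, 0] → max 10  < 13 ✓
7 windows satisfy the condition.

7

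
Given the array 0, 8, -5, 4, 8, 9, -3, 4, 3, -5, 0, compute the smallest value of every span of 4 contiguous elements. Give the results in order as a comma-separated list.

-5, -5, -5, -3, -3, -3, -5, -5

Sliding a size-4 window across the 11 values:
0 8 -5 4 → min -5
8 -5 4 8 → min -5
-5 4 8 9 → min -5
4 8 9 -3 → min -3
8 9 -3 4 → min -3
9 -3 4 3 → min -3
-3 4 3 -5 → min -5
4 3 -5 0 → min -5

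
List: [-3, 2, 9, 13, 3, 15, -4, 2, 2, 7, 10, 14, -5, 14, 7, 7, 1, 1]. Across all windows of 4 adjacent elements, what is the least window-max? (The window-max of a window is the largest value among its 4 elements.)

Window maxs for each of the 15 positions:
[-3, 2, 9, 13] → max 13
[2, 9, 13, 3] → max 13
[9, 13, 3, 15] → max 15
[13, 3, 15, -4] → max 15
[3, 15, -4, 2] → max 15
[15, -4, 2, 2] → max 15
[-4, 2, 2, 7] → max 7
[2, 2, 7, 10] → max 10
[2, 7, 10, 14] → max 14
[7, 10, 14, -5] → max 14
[10, 14, -5, 14] → max 14
[14, -5, 14, 7] → max 14
[-5, 14, 7, 7] → max 14
[14, 7, 7, 1] → max 14
[7, 7, 1, 1] → max 7
Least of these is 7.

7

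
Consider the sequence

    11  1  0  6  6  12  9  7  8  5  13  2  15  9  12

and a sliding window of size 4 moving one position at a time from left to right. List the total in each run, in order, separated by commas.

18, 13, 24, 33, 34, 36, 29, 33, 28, 35, 39, 38

[11, 1, 0, 6] → sum 18
[1, 0, 6, 6] → sum 13
[0, 6, 6, 12] → sum 24
[6, 6, 12, 9] → sum 33
[6, 12, 9, 7] → sum 34
[12, 9, 7, 8] → sum 36
[9, 7, 8, 5] → sum 29
[7, 8, 5, 13] → sum 33
[8, 5, 13, 2] → sum 28
[5, 13, 2, 15] → sum 35
[13, 2, 15, 9] → sum 39
[2, 15, 9, 12] → sum 38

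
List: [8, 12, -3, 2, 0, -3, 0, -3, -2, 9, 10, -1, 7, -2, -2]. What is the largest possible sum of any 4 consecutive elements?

Window sums for each of the 12 positions:
(8, 12, -3, 2) → sum 19
(12, -3, 2, 0) → sum 11
(-3, 2, 0, -3) → sum -4
(2, 0, -3, 0) → sum -1
(0, -3, 0, -3) → sum -6
(-3, 0, -3, -2) → sum -8
(0, -3, -2, 9) → sum 4
(-3, -2, 9, 10) → sum 14
(-2, 9, 10, -1) → sum 16
(9, 10, -1, 7) → sum 25
(10, -1, 7, -2) → sum 14
(-1, 7, -2, -2) → sum 2
Largest of these is 25.

25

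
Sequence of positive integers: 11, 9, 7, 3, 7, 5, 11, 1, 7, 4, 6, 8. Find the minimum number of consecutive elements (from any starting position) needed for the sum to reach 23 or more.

3

add 11: running sum 11 < 23
add 9: running sum 20 < 23
end 2: [11, 9, 7] sum 27, len 3
end 3: [11, 9, 7, 3] sum 30, len 4
end 4: [9, 7, 3, 7] sum 26, len 4
end 5: [9, 7, 3, 7, 5] sum 31, len 5
end 6: [7, 5, 11] sum 23, len 3
end 7: [7, 5, 11, 1] sum 24, len 4
end 8: [5, 11, 1, 7] sum 24, len 4
end 9: [11, 1, 7, 4] sum 23, len 4
end 10: [11, 1, 7, 4, 6] sum 29, len 5
end 11: [7, 4, 6, 8] sum 25, len 4
Shortest qualifying length: 3.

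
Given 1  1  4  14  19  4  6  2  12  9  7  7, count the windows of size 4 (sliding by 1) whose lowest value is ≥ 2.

[1, 1, 4, 14] → min 1
[1, 4, 14, 19] → min 1
[4, 14, 19, 4] → min 4  ≥ 2 ✓
[14, 19, 4, 6] → min 4  ≥ 2 ✓
[19, 4, 6, 2] → min 2  ≥ 2 ✓
[4, 6, 2, 12] → min 2  ≥ 2 ✓
[6, 2, 12, 9] → min 2  ≥ 2 ✓
[2, 12, 9, 7] → min 2  ≥ 2 ✓
[12, 9, 7, 7] → min 7  ≥ 2 ✓
7 windows satisfy the condition.

7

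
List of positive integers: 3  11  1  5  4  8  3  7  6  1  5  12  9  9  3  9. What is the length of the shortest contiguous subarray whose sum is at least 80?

13

add 3: running sum 3 < 80
add 11: running sum 14 < 80
add 1: running sum 15 < 80
add 5: running sum 20 < 80
add 4: running sum 24 < 80
add 8: running sum 32 < 80
add 3: running sum 35 < 80
add 7: running sum 42 < 80
add 6: running sum 48 < 80
add 1: running sum 49 < 80
add 5: running sum 54 < 80
add 12: running sum 66 < 80
add 9: running sum 75 < 80
add 9: shortest ending here [11, 1, 5, 4, 8, 3, 7, 6, 1, 5, 12, 9, 9] sum 81, len 13
add 3: shortest ending here [11, 1, 5, 4, 8, 3, 7, 6, 1, 5, 12, 9, 9, 3] sum 84, len 14
add 9: shortest ending here [5, 4, 8, 3, 7, 6, 1, 5, 12, 9, 9, 3, 9] sum 81, len 13
Shortest qualifying length: 13.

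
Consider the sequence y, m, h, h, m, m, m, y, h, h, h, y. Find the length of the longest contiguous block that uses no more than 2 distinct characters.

6

[y] 1 distinct, len 1
[y, m] 2 distinct, len 2
[m, h] 2 distinct, len 2
[m, h, h] 2 distinct, len 3
[m, h, h, m] 2 distinct, len 4
[m, h, h, m, m] 2 distinct, len 5
[m, h, h, m, m, m] 2 distinct, len 6
[m, m, m, y] 2 distinct, len 4
[y, h] 2 distinct, len 2
[y, h, h] 2 distinct, len 3
[y, h, h, h] 2 distinct, len 4
[y, h, h, h, y] 2 distinct, len 5
Longest length with ≤2 distinct: 6.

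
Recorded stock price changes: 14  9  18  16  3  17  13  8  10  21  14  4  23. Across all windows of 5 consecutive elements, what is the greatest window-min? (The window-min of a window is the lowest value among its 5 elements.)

8

[14, 9, 18, 16, 3] → min 3
[9, 18, 16, 3, 17] → min 3
[18, 16, 3, 17, 13] → min 3
[16, 3, 17, 13, 8] → min 3
[3, 17, 13, 8, 10] → min 3
[17, 13, 8, 10, 21] → min 8
[13, 8, 10, 21, 14] → min 8
[8, 10, 21, 14, 4] → min 4
[10, 21, 14, 4, 23] → min 4
Greatest of these is 8.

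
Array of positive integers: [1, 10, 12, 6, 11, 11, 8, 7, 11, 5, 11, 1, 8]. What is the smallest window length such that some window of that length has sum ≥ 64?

add 1: running sum 1 < 64
add 10: running sum 11 < 64
add 12: running sum 23 < 64
add 6: running sum 29 < 64
add 11: running sum 40 < 64
add 11: running sum 51 < 64
add 8: running sum 59 < 64
end 7: [10, 12, 6, 11, 11, 8, 7] sum 65, len 7
end 8: [12, 6, 11, 11, 8, 7, 11] sum 66, len 7
end 9: [12, 6, 11, 11, 8, 7, 11, 5] sum 71, len 8
end 10: [11, 11, 8, 7, 11, 5, 11] sum 64, len 7
end 11: [11, 11, 8, 7, 11, 5, 11, 1] sum 65, len 8
end 12: [11, 11, 8, 7, 11, 5, 11, 1, 8] sum 73, len 9
Shortest qualifying length: 7.

7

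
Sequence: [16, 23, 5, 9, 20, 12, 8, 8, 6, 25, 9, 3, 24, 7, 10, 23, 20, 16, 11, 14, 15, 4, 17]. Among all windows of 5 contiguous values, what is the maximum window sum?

84

Each size-5 window and its sum:
16 23 5 9 20 → sum 73
23 5 9 20 12 → sum 69
5 9 20 12 8 → sum 54
9 20 12 8 8 → sum 57
20 12 8 8 6 → sum 54
12 8 8 6 25 → sum 59
8 8 6 25 9 → sum 56
8 6 25 9 3 → sum 51
6 25 9 3 24 → sum 67
25 9 3 24 7 → sum 68
9 3 24 7 10 → sum 53
3 24 7 10 23 → sum 67
24 7 10 23 20 → sum 84
7 10 23 20 16 → sum 76
10 23 20 16 11 → sum 80
23 20 16 11 14 → sum 84
20 16 11 14 15 → sum 76
16 11 14 15 4 → sum 60
11 14 15 4 17 → sum 61
Maximum of these is 84.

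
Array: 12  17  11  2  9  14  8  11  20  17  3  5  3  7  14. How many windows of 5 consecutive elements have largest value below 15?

[12, 17, 11, 2, 9] → max 17
[17, 11, 2, 9, 14] → max 17
[11, 2, 9, 14, 8] → max 14  < 15 ✓
[2, 9, 14, 8, 11] → max 14  < 15 ✓
[9, 14, 8, 11, 20] → max 20
[14, 8, 11, 20, 17] → max 20
[8, 11, 20, 17, 3] → max 20
[11, 20, 17, 3, 5] → max 20
[20, 17, 3, 5, 3] → max 20
[17, 3, 5, 3, 7] → max 17
[3, 5, 3, 7, 14] → max 14  < 15 ✓
3 windows satisfy the condition.

3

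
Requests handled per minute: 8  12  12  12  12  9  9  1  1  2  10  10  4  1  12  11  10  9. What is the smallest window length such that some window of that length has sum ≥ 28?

3

Extend right; whenever the sum reaches 28, record the length and shrink from the left:
add 8: running sum 8 < 28
add 12: running sum 20 < 28
end 2: [8, 12, 12] sum 32, len 3
end 3: [12, 12, 12] sum 36, len 3
end 4: [12, 12, 12] sum 36, len 3
end 5: [12, 12, 9] sum 33, len 3
end 6: [12, 9, 9] sum 30, len 3
end 7: [12, 9, 9, 1] sum 31, len 4
end 8: [12, 9, 9, 1, 1] sum 32, len 5
end 9: [12, 9, 9, 1, 1, 2] sum 34, len 6
end 10: [9, 9, 1, 1, 2, 10] sum 32, len 6
end 11: [9, 1, 1, 2, 10, 10] sum 33, len 6
end 12: [1, 1, 2, 10, 10, 4] sum 28, len 6
end 13: [1, 2, 10, 10, 4, 1] sum 28, len 6
end 14: [10, 10, 4, 1, 12] sum 37, len 5
end 15: [4, 1, 12, 11] sum 28, len 4
end 16: [12, 11, 10] sum 33, len 3
end 17: [11, 10, 9] sum 30, len 3
Shortest qualifying length: 3.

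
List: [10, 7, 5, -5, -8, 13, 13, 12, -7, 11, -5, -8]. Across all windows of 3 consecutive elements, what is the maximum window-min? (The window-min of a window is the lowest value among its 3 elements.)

12

[10, 7, 5] → min 5
[7, 5, -5] → min -5
[5, -5, -8] → min -8
[-5, -8, 13] → min -8
[-8, 13, 13] → min -8
[13, 13, 12] → min 12
[13, 12, -7] → min -7
[12, -7, 11] → min -7
[-7, 11, -5] → min -7
[11, -5, -8] → min -8
Maximum of these is 12.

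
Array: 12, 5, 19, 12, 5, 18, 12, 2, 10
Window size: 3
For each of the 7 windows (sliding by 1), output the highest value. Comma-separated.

[12, 5, 19] → max 19
[5, 19, 12] → max 19
[19, 12, 5] → max 19
[12, 5, 18] → max 18
[5, 18, 12] → max 18
[18, 12, 2] → max 18
[12, 2, 10] → max 12

19, 19, 19, 18, 18, 18, 12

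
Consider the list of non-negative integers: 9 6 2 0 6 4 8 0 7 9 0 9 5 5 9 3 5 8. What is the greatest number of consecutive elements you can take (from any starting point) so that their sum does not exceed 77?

15

Extend to the right; shrink from the left whenever the sum exceeds 77:
add 9: [9] sum 9, len 1
add 6: [9, 6] sum 15, len 2
add 2: [9, 6, 2] sum 17, len 3
add 0: [9, 6, 2, 0] sum 17, len 4
add 6: [9, 6, 2, 0, 6] sum 23, len 5
add 4: [9, 6, 2, 0, 6, 4] sum 27, len 6
add 8: [9, 6, 2, 0, 6, 4, 8] sum 35, len 7
add 0: [9, 6, 2, 0, 6, 4, 8, 0] sum 35, len 8
add 7: [9, 6, 2, 0, 6, 4, 8, 0, 7] sum 42, len 9
add 9: [9, 6, 2, 0, 6, 4, 8, 0, 7, 9] sum 51, len 10
add 0: [9, 6, 2, 0, 6, 4, 8, 0, 7, 9, 0] sum 51, len 11
add 9: [9, 6, 2, 0, 6, 4, 8, 0, 7, 9, 0, 9] sum 60, len 12
add 5: [9, 6, 2, 0, 6, 4, 8, 0, 7, 9, 0, 9, 5] sum 65, len 13
add 5: [9, 6, 2, 0, 6, 4, 8, 0, 7, 9, 0, 9, 5, 5] sum 70, len 14
add 9: [6, 2, 0, 6, 4, 8, 0, 7, 9, 0, 9, 5, 5, 9] sum 70, len 14
add 3: [6, 2, 0, 6, 4, 8, 0, 7, 9, 0, 9, 5, 5, 9, 3] sum 73, len 15
add 5: [2, 0, 6, 4, 8, 0, 7, 9, 0, 9, 5, 5, 9, 3, 5] sum 72, len 15
add 8: [4, 8, 0, 7, 9, 0, 9, 5, 5, 9, 3, 5, 8] sum 72, len 13
Longest length seen: 15.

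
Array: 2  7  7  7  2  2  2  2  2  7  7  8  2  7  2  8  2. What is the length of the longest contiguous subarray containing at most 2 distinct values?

add 2: window [2] (1 distinct), len 1
add 7: window [2, 7] (2 distinct), len 2
add 7: window [2, 7, 7] (2 distinct), len 3
add 7: window [2, 7, 7, 7] (2 distinct), len 4
add 2: window [2, 7, 7, 7, 2] (2 distinct), len 5
add 2: window [2, 7, 7, 7, 2, 2] (2 distinct), len 6
add 2: window [2, 7, 7, 7, 2, 2, 2] (2 distinct), len 7
add 2: window [2, 7, 7, 7, 2, 2, 2, 2] (2 distinct), len 8
add 2: window [2, 7, 7, 7, 2, 2, 2, 2, 2] (2 distinct), len 9
add 7: window [2, 7, 7, 7, 2, 2, 2, 2, 2, 7] (2 distinct), len 10
add 7: window [2, 7, 7, 7, 2, 2, 2, 2, 2, 7, 7] (2 distinct), len 11
add 8: window [7, 7, 8] (2 distinct), len 3
add 2: window [8, 2] (2 distinct), len 2
add 7: window [2, 7] (2 distinct), len 2
add 2: window [2, 7, 2] (2 distinct), len 3
add 8: window [2, 8] (2 distinct), len 2
add 2: window [2, 8, 2] (2 distinct), len 3
Longest length with ≤2 distinct: 11.

11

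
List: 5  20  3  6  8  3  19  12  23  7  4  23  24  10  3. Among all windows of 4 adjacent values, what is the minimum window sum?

20

(5, 20, 3, 6) → sum 34
(20, 3, 6, 8) → sum 37
(3, 6, 8, 3) → sum 20
(6, 8, 3, 19) → sum 36
(8, 3, 19, 12) → sum 42
(3, 19, 12, 23) → sum 57
(19, 12, 23, 7) → sum 61
(12, 23, 7, 4) → sum 46
(23, 7, 4, 23) → sum 57
(7, 4, 23, 24) → sum 58
(4, 23, 24, 10) → sum 61
(23, 24, 10, 3) → sum 60
Minimum of these is 20.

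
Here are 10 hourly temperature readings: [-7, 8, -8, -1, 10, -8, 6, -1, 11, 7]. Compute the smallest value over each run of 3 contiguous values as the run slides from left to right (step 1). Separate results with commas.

Sliding a size-3 window across the 10 values:
[-7, 8, -8] → min -8
[8, -8, -1] → min -8
[-8, -1, 10] → min -8
[-1, 10, -8] → min -8
[10, -8, 6] → min -8
[-8, 6, -1] → min -8
[6, -1, 11] → min -1
[-1, 11, 7] → min -1

-8, -8, -8, -8, -8, -8, -1, -1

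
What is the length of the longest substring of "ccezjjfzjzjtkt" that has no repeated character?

4

add c: [c] len 1
add c (repeat c, move left end past it): [c] len 1
add e: [c, e] len 2
add z: [c, e, z] len 3
add j: [c, e, z, j] len 4
add j (repeat j, move left end past it): [j] len 1
add f: [j, f] len 2
add z: [j, f, z] len 3
add j (repeat j, move left end past it): [f, z, j] len 3
add z (repeat z, move left end past it): [j, z] len 2
add j (repeat j, move left end past it): [z, j] len 2
add t: [z, j, t] len 3
add k: [z, j, t, k] len 4
add t (repeat t, move left end past it): [k, t] len 2
Longest all-distinct length: 4.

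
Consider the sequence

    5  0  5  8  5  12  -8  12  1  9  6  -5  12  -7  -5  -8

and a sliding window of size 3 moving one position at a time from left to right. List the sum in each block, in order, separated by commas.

10, 13, 18, 25, 9, 16, 5, 22, 16, 10, 13, 0, 0, -20

Sliding a size-3 window across the 16 values:
(5, 0, 5) → sum 10
(0, 5, 8) → sum 13
(5, 8, 5) → sum 18
(8, 5, 12) → sum 25
(5, 12, -8) → sum 9
(12, -8, 12) → sum 16
(-8, 12, 1) → sum 5
(12, 1, 9) → sum 22
(1, 9, 6) → sum 16
(9, 6, -5) → sum 10
(6, -5, 12) → sum 13
(-5, 12, -7) → sum 0
(12, -7, -5) → sum 0
(-7, -5, -8) → sum -20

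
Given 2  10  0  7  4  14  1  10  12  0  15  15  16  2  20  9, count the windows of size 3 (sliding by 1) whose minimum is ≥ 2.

(2, 10, 0) → min 0
(10, 0, 7) → min 0
(0, 7, 4) → min 0
(7, 4, 14) → min 4  ≥ 2 ✓
(4, 14, 1) → min 1
(14, 1, 10) → min 1
(1, 10, 12) → min 1
(10, 12, 0) → min 0
(12, 0, 15) → min 0
(0, 15, 15) → min 0
(15, 15, 16) → min 15  ≥ 2 ✓
(15, 16, 2) → min 2  ≥ 2 ✓
(16, 2, 20) → min 2  ≥ 2 ✓
(2, 20, 9) → min 2  ≥ 2 ✓
5 windows satisfy the condition.

5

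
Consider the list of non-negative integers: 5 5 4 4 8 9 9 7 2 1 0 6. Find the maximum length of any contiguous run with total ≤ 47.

[5] sum 5 len 1
[5, 5] sum 10 len 2
[5, 5, 4] sum 14 len 3
[5, 5, 4, 4] sum 18 len 4
[5, 5, 4, 4, 8] sum 26 len 5
[5, 5, 4, 4, 8, 9] sum 35 len 6
[5, 5, 4, 4, 8, 9, 9] sum 44 len 7
[5, 4, 4, 8, 9, 9, 7] sum 46 len 7
[4, 4, 8, 9, 9, 7, 2] sum 43 len 7
[4, 4, 8, 9, 9, 7, 2, 1] sum 44 len 8
[4, 4, 8, 9, 9, 7, 2, 1, 0] sum 44 len 9
[4, 8, 9, 9, 7, 2, 1, 0, 6] sum 46 len 9
Longest length seen: 9.

9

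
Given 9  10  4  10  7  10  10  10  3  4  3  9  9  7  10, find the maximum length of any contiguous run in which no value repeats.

3

[9] len 1
[9, 10] len 2
[9, 10, 4] len 3
[4, 10] len 2
[4, 10, 7] len 3
[7, 10] len 2
[10] len 1
[10] len 1
[10, 3] len 2
[10, 3, 4] len 3
[4, 3] len 2
[4, 3, 9] len 3
[9] len 1
[9, 7] len 2
[9, 7, 10] len 3
Longest all-distinct length: 3.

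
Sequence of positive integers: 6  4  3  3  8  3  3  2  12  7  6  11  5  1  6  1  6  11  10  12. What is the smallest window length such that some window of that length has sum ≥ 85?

12

add 6: running sum 6 < 85
add 4: running sum 10 < 85
add 3: running sum 13 < 85
add 3: running sum 16 < 85
add 8: running sum 24 < 85
add 3: running sum 27 < 85
add 3: running sum 30 < 85
add 2: running sum 32 < 85
add 12: running sum 44 < 85
add 7: running sum 51 < 85
add 6: running sum 57 < 85
add 11: running sum 68 < 85
add 5: running sum 73 < 85
add 1: running sum 74 < 85
add 6: running sum 80 < 85
add 1: running sum 81 < 85
end 16: [6, 4, 3, 3, 8, 3, 3, 2, 12, 7, 6, 11, 5, 1, 6, 1, 6] sum 87, len 17
end 17: [3, 8, 3, 3, 2, 12, 7, 6, 11, 5, 1, 6, 1, 6, 11] sum 85, len 15
end 18: [8, 3, 3, 2, 12, 7, 6, 11, 5, 1, 6, 1, 6, 11, 10] sum 92, len 15
end 19: [12, 7, 6, 11, 5, 1, 6, 1, 6, 11, 10, 12] sum 88, len 12
Shortest qualifying length: 12.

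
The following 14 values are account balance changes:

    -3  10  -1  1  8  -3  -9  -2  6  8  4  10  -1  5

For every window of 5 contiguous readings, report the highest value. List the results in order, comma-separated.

10, 10, 8, 8, 8, 8, 8, 10, 10, 10

(-3, 10, -1, 1, 8) → max 10
(10, -1, 1, 8, -3) → max 10
(-1, 1, 8, -3, -9) → max 8
(1, 8, -3, -9, -2) → max 8
(8, -3, -9, -2, 6) → max 8
(-3, -9, -2, 6, 8) → max 8
(-9, -2, 6, 8, 4) → max 8
(-2, 6, 8, 4, 10) → max 10
(6, 8, 4, 10, -1) → max 10
(8, 4, 10, -1, 5) → max 10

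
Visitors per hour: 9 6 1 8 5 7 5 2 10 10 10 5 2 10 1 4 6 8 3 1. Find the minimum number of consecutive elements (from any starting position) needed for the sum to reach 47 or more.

6

add 9: running sum 9 < 47
add 6: running sum 15 < 47
add 1: running sum 16 < 47
add 8: running sum 24 < 47
add 5: running sum 29 < 47
add 7: running sum 36 < 47
add 5: running sum 41 < 47
add 2: running sum 43 < 47
add 10: shortest ending here [9, 6, 1, 8, 5, 7, 5, 2, 10] sum 53, len 9
add 10: shortest ending here [8, 5, 7, 5, 2, 10, 10] sum 47, len 7
add 10: shortest ending here [5, 7, 5, 2, 10, 10, 10] sum 49, len 7
add 5: shortest ending here [7, 5, 2, 10, 10, 10, 5] sum 49, len 7
add 2: shortest ending here [7, 5, 2, 10, 10, 10, 5, 2] sum 51, len 8
add 10: shortest ending here [10, 10, 10, 5, 2, 10] sum 47, len 6
add 1: shortest ending here [10, 10, 10, 5, 2, 10, 1] sum 48, len 7
add 4: shortest ending here [10, 10, 10, 5, 2, 10, 1, 4] sum 52, len 8
add 6: shortest ending here [10, 10, 5, 2, 10, 1, 4, 6] sum 48, len 8
add 8: shortest ending here [10, 10, 5, 2, 10, 1, 4, 6, 8] sum 56, len 9
add 3: shortest ending here [10, 5, 2, 10, 1, 4, 6, 8, 3] sum 49, len 9
add 1: shortest ending here [10, 5, 2, 10, 1, 4, 6, 8, 3, 1] sum 50, len 10
Shortest qualifying length: 6.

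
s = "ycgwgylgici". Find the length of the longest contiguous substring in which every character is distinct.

add y: [y] len 1
add c: [y, c] len 2
add g: [y, c, g] len 3
add w: [y, c, g, w] len 4
add g (repeat g, move left end past it): [w, g] len 2
add y: [w, g, y] len 3
add l: [w, g, y, l] len 4
add g (repeat g, move left end past it): [y, l, g] len 3
add i: [y, l, g, i] len 4
add c: [y, l, g, i, c] len 5
add i (repeat i, move left end past it): [c, i] len 2
Longest all-distinct length: 5.

5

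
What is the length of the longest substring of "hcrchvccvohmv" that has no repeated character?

[h] len 1
[h, c] len 2
[h, c, r] len 3
[r, c] len 2
[r, c, h] len 3
[r, c, h, v] len 4
[h, v, c] len 3
[c] len 1
[c, v] len 2
[c, v, o] len 3
[c, v, o, h] len 4
[c, v, o, h, m] len 5
[o, h, m, v] len 4
Longest all-distinct length: 5.

5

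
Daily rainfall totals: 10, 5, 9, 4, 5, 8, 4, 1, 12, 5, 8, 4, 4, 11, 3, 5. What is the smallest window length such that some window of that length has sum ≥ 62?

10

add 10: running sum 10 < 62
add 5: running sum 15 < 62
add 9: running sum 24 < 62
add 4: running sum 28 < 62
add 5: running sum 33 < 62
add 8: running sum 41 < 62
add 4: running sum 45 < 62
add 1: running sum 46 < 62
add 12: running sum 58 < 62
add 5: shortest ending here [10, 5, 9, 4, 5, 8, 4, 1, 12, 5] sum 63, len 10
add 8: shortest ending here [10, 5, 9, 4, 5, 8, 4, 1, 12, 5, 8] sum 71, len 11
add 4: shortest ending here [5, 9, 4, 5, 8, 4, 1, 12, 5, 8, 4] sum 65, len 11
add 4: shortest ending here [9, 4, 5, 8, 4, 1, 12, 5, 8, 4, 4] sum 64, len 11
add 11: shortest ending here [5, 8, 4, 1, 12, 5, 8, 4, 4, 11] sum 62, len 10
add 3: shortest ending here [5, 8, 4, 1, 12, 5, 8, 4, 4, 11, 3] sum 65, len 11
add 5: shortest ending here [8, 4, 1, 12, 5, 8, 4, 4, 11, 3, 5] sum 65, len 11
Shortest qualifying length: 10.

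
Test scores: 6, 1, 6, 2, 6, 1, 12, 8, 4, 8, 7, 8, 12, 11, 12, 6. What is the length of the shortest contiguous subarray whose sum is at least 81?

Extend right; whenever the sum reaches 81, record the length and shrink from the left:
add 6: running sum 6 < 81
add 1: running sum 7 < 81
add 6: running sum 13 < 81
add 2: running sum 15 < 81
add 6: running sum 21 < 81
add 1: running sum 22 < 81
add 12: running sum 34 < 81
add 8: running sum 42 < 81
add 4: running sum 46 < 81
add 8: running sum 54 < 81
add 7: running sum 61 < 81
add 8: running sum 69 < 81
add 12: shortest ending here [6, 1, 6, 2, 6, 1, 12, 8, 4, 8, 7, 8, 12] sum 81, len 13
add 11: shortest ending here [6, 2, 6, 1, 12, 8, 4, 8, 7, 8, 12, 11] sum 85, len 12
add 12: shortest ending here [12, 8, 4, 8, 7, 8, 12, 11, 12] sum 82, len 9
add 6: shortest ending here [12, 8, 4, 8, 7, 8, 12, 11, 12, 6] sum 88, len 10
Shortest qualifying length: 9.

9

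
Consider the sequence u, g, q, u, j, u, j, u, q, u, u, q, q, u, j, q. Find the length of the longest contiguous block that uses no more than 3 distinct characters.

[u] 1 distinct, len 1
[u, g] 2 distinct, len 2
[u, g, q] 3 distinct, len 3
[u, g, q, u] 3 distinct, len 4
[q, u, j] 3 distinct, len 3
[q, u, j, u] 3 distinct, len 4
[q, u, j, u, j] 3 distinct, len 5
[q, u, j, u, j, u] 3 distinct, len 6
[q, u, j, u, j, u, q] 3 distinct, len 7
[q, u, j, u, j, u, q, u] 3 distinct, len 8
[q, u, j, u, j, u, q, u, u] 3 distinct, len 9
[q, u, j, u, j, u, q, u, u, q] 3 distinct, len 10
[q, u, j, u, j, u, q, u, u, q, q] 3 distinct, len 11
[q, u, j, u, j, u, q, u, u, q, q, u] 3 distinct, len 12
[q, u, j, u, j, u, q, u, u, q, q, u, j] 3 distinct, len 13
[q, u, j, u, j, u, q, u, u, q, q, u, j, q] 3 distinct, len 14
Longest length with ≤3 distinct: 14.

14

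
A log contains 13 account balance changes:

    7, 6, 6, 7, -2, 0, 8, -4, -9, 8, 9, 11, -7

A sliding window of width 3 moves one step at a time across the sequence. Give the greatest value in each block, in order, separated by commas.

7, 7, 7, 7, 8, 8, 8, 8, 9, 11, 11

(7, 6, 6) → max 7
(6, 6, 7) → max 7
(6, 7, -2) → max 7
(7, -2, 0) → max 7
(-2, 0, 8) → max 8
(0, 8, -4) → max 8
(8, -4, -9) → max 8
(-4, -9, 8) → max 8
(-9, 8, 9) → max 9
(8, 9, 11) → max 11
(9, 11, -7) → max 11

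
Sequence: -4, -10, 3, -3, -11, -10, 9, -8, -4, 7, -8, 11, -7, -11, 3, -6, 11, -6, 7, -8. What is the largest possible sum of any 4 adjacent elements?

-4 -10 3 -3 → sum -14
-10 3 -3 -11 → sum -21
3 -3 -11 -10 → sum -21
-3 -11 -10 9 → sum -15
-11 -10 9 -8 → sum -20
-10 9 -8 -4 → sum -13
9 -8 -4 7 → sum 4
-8 -4 7 -8 → sum -13
-4 7 -8 11 → sum 6
7 -8 11 -7 → sum 3
-8 11 -7 -11 → sum -15
11 -7 -11 3 → sum -4
-7 -11 3 -6 → sum -21
-11 3 -6 11 → sum -3
3 -6 11 -6 → sum 2
-6 11 -6 7 → sum 6
11 -6 7 -8 → sum 4
Largest of these is 6.

6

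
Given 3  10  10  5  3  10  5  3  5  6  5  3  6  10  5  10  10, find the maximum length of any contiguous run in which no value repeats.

4

[3] len 1
[3, 10] len 2
[10] len 1
[10, 5] len 2
[10, 5, 3] len 3
[5, 3, 10] len 3
[3, 10, 5] len 3
[10, 5, 3] len 3
[3, 5] len 2
[3, 5, 6] len 3
[6, 5] len 2
[6, 5, 3] len 3
[5, 3, 6] len 3
[5, 3, 6, 10] len 4
[3, 6, 10, 5] len 4
[5, 10] len 2
[10] len 1
Longest all-distinct length: 4.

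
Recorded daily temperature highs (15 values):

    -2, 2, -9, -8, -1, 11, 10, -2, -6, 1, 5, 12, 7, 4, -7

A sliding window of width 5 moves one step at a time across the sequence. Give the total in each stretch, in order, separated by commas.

-18, -5, 3, 10, 12, 14, 8, 10, 19, 29, 21

Sliding a size-5 window across the 15 values:
-2 2 -9 -8 -1 → sum -18
2 -9 -8 -1 11 → sum -5
-9 -8 -1 11 10 → sum 3
-8 -1 11 10 -2 → sum 10
-1 11 10 -2 -6 → sum 12
11 10 -2 -6 1 → sum 14
10 -2 -6 1 5 → sum 8
-2 -6 1 5 12 → sum 10
-6 1 5 12 7 → sum 19
1 5 12 7 4 → sum 29
5 12 7 4 -7 → sum 21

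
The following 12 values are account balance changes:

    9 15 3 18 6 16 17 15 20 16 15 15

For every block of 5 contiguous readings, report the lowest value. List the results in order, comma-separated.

3, 3, 3, 6, 6, 15, 15, 15

9 15 3 18 6 → min 3
15 3 18 6 16 → min 3
3 18 6 16 17 → min 3
18 6 16 17 15 → min 6
6 16 17 15 20 → min 6
16 17 15 20 16 → min 15
17 15 20 16 15 → min 15
15 20 16 15 15 → min 15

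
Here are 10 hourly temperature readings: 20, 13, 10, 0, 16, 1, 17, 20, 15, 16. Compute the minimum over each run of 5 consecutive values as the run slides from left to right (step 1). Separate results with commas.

Sliding a size-5 window across the 10 values:
(20, 13, 10, 0, 16) → min 0
(13, 10, 0, 16, 1) → min 0
(10, 0, 16, 1, 17) → min 0
(0, 16, 1, 17, 20) → min 0
(16, 1, 17, 20, 15) → min 1
(1, 17, 20, 15, 16) → min 1

0, 0, 0, 0, 1, 1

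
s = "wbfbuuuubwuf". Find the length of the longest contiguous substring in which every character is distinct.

4

add w: [w] len 1
add b: [w, b] len 2
add f: [w, b, f] len 3
add b (repeat b, move left end past it): [f, b] len 2
add u: [f, b, u] len 3
add u (repeat u, move left end past it): [u] len 1
add u (repeat u, move left end past it): [u] len 1
add u (repeat u, move left end past it): [u] len 1
add b: [u, b] len 2
add w: [u, b, w] len 3
add u (repeat u, move left end past it): [b, w, u] len 3
add f: [b, w, u, f] len 4
Longest all-distinct length: 4.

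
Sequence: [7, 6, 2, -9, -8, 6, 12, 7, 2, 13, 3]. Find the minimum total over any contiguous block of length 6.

(7, 6, 2, -9, -8, 6) → sum 4
(6, 2, -9, -8, 6, 12) → sum 9
(2, -9, -8, 6, 12, 7) → sum 10
(-9, -8, 6, 12, 7, 2) → sum 10
(-8, 6, 12, 7, 2, 13) → sum 32
(6, 12, 7, 2, 13, 3) → sum 43
Minimum of these is 4.

4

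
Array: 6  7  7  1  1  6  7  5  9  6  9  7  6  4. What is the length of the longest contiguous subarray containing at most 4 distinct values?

Extend right; when distinct count exceeds 4, shrink from the left:
[6] 1 distinct, len 1
[6, 7] 2 distinct, len 2
[6, 7, 7] 2 distinct, len 3
[6, 7, 7, 1] 3 distinct, len 4
[6, 7, 7, 1, 1] 3 distinct, len 5
[6, 7, 7, 1, 1, 6] 3 distinct, len 6
[6, 7, 7, 1, 1, 6, 7] 3 distinct, len 7
[6, 7, 7, 1, 1, 6, 7, 5] 4 distinct, len 8
[6, 7, 5, 9] 4 distinct, len 4
[6, 7, 5, 9, 6] 4 distinct, len 5
[6, 7, 5, 9, 6, 9] 4 distinct, len 6
[6, 7, 5, 9, 6, 9, 7] 4 distinct, len 7
[6, 7, 5, 9, 6, 9, 7, 6] 4 distinct, len 8
[9, 6, 9, 7, 6, 4] 4 distinct, len 6
Longest length with ≤4 distinct: 8.

8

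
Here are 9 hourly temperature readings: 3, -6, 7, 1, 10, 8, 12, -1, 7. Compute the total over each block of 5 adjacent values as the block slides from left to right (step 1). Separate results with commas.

(3, -6, 7, 1, 10) → sum 15
(-6, 7, 1, 10, 8) → sum 20
(7, 1, 10, 8, 12) → sum 38
(1, 10, 8, 12, -1) → sum 30
(10, 8, 12, -1, 7) → sum 36

15, 20, 38, 30, 36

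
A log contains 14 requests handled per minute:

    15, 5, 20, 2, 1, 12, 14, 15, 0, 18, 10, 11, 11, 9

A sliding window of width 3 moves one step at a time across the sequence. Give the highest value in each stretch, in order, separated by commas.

20, 20, 20, 12, 14, 15, 15, 18, 18, 18, 11, 11

Sliding a size-3 window across the 14 values:
(15, 5, 20) → max 20
(5, 20, 2) → max 20
(20, 2, 1) → max 20
(2, 1, 12) → max 12
(1, 12, 14) → max 14
(12, 14, 15) → max 15
(14, 15, 0) → max 15
(15, 0, 18) → max 18
(0, 18, 10) → max 18
(18, 10, 11) → max 18
(10, 11, 11) → max 11
(11, 11, 9) → max 11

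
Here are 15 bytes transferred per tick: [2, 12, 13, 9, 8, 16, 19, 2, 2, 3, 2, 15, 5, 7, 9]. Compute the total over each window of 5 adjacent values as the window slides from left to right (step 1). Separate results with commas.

(2, 12, 13, 9, 8) → sum 44
(12, 13, 9, 8, 16) → sum 58
(13, 9, 8, 16, 19) → sum 65
(9, 8, 16, 19, 2) → sum 54
(8, 16, 19, 2, 2) → sum 47
(16, 19, 2, 2, 3) → sum 42
(19, 2, 2, 3, 2) → sum 28
(2, 2, 3, 2, 15) → sum 24
(2, 3, 2, 15, 5) → sum 27
(3, 2, 15, 5, 7) → sum 32
(2, 15, 5, 7, 9) → sum 38

44, 58, 65, 54, 47, 42, 28, 24, 27, 32, 38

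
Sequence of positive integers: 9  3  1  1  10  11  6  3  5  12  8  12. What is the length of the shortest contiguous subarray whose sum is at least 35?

4

add 9: running sum 9 < 35
add 3: running sum 12 < 35
add 1: running sum 13 < 35
add 1: running sum 14 < 35
add 10: running sum 24 < 35
add 11: shortest ending here [9, 3, 1, 1, 10, 11] sum 35, len 6
add 6: shortest ending here [9, 3, 1, 1, 10, 11, 6] sum 41, len 7
add 3: shortest ending here [3, 1, 1, 10, 11, 6, 3] sum 35, len 7
add 5: shortest ending here [10, 11, 6, 3, 5] sum 35, len 5
add 12: shortest ending here [11, 6, 3, 5, 12] sum 37, len 5
add 8: shortest ending here [11, 6, 3, 5, 12, 8] sum 45, len 6
add 12: shortest ending here [5, 12, 8, 12] sum 37, len 4
Shortest qualifying length: 4.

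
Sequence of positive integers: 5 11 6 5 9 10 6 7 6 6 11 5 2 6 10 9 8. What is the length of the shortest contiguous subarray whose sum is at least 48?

7

add 5: running sum 5 < 48
add 11: running sum 16 < 48
add 6: running sum 22 < 48
add 5: running sum 27 < 48
add 9: running sum 36 < 48
add 10: running sum 46 < 48
end 6: [5, 11, 6, 5, 9, 10, 6] sum 52, len 7
end 7: [11, 6, 5, 9, 10, 6, 7] sum 54, len 7
end 8: [6, 5, 9, 10, 6, 7, 6] sum 49, len 7
end 9: [5, 9, 10, 6, 7, 6, 6] sum 49, len 7
end 10: [9, 10, 6, 7, 6, 6, 11] sum 55, len 7
end 11: [10, 6, 7, 6, 6, 11, 5] sum 51, len 7
end 12: [10, 6, 7, 6, 6, 11, 5, 2] sum 53, len 8
end 13: [6, 7, 6, 6, 11, 5, 2, 6] sum 49, len 8
end 14: [7, 6, 6, 11, 5, 2, 6, 10] sum 53, len 8
end 15: [6, 11, 5, 2, 6, 10, 9] sum 49, len 7
end 16: [11, 5, 2, 6, 10, 9, 8] sum 51, len 7
Shortest qualifying length: 7.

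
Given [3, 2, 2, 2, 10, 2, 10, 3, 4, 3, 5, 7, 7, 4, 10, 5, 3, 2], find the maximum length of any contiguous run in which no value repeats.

[3] len 1
[3, 2] len 2
[2] len 1
[2] len 1
[2, 10] len 2
[10, 2] len 2
[2, 10] len 2
[2, 10, 3] len 3
[2, 10, 3, 4] len 4
[4, 3] len 2
[4, 3, 5] len 3
[4, 3, 5, 7] len 4
[7] len 1
[7, 4] len 2
[7, 4, 10] len 3
[7, 4, 10, 5] len 4
[7, 4, 10, 5, 3] len 5
[7, 4, 10, 5, 3, 2] len 6
Longest all-distinct length: 6.

6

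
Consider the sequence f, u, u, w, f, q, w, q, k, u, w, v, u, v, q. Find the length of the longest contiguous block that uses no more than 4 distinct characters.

8

add f: window [f] (1 distinct), len 1
add u: window [f, u] (2 distinct), len 2
add u: window [f, u, u] (2 distinct), len 3
add w: window [f, u, u, w] (3 distinct), len 4
add f: window [f, u, u, w, f] (3 distinct), len 5
add q: window [f, u, u, w, f, q] (4 distinct), len 6
add w: window [f, u, u, w, f, q, w] (4 distinct), len 7
add q: window [f, u, u, w, f, q, w, q] (4 distinct), len 8
add k: window [w, f, q, w, q, k] (4 distinct), len 6
add u: window [q, w, q, k, u] (4 distinct), len 5
add w: window [q, w, q, k, u, w] (4 distinct), len 6
add v: window [k, u, w, v] (4 distinct), len 4
add u: window [k, u, w, v, u] (4 distinct), len 5
add v: window [k, u, w, v, u, v] (4 distinct), len 6
add q: window [u, w, v, u, v, q] (4 distinct), len 6
Longest length with ≤4 distinct: 8.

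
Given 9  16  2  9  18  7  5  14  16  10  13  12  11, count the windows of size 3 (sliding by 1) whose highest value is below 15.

3

9 16 2 → max 16
16 2 9 → max 16
2 9 18 → max 18
9 18 7 → max 18
18 7 5 → max 18
7 5 14 → max 14  < 15 ✓
5 14 16 → max 16
14 16 10 → max 16
16 10 13 → max 16
10 13 12 → max 13  < 15 ✓
13 12 11 → max 13  < 15 ✓
3 windows satisfy the condition.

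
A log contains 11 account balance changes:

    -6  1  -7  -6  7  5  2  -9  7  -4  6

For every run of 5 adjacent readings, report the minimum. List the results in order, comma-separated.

-7, -7, -7, -9, -9, -9, -9

-6 1 -7 -6 7 → min -7
1 -7 -6 7 5 → min -7
-7 -6 7 5 2 → min -7
-6 7 5 2 -9 → min -9
7 5 2 -9 7 → min -9
5 2 -9 7 -4 → min -9
2 -9 7 -4 6 → min -9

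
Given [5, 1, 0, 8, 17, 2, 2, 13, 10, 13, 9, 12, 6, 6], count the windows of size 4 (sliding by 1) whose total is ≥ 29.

5 1 0 8 → sum 14
1 0 8 17 → sum 26
0 8 17 2 → sum 27
8 17 2 2 → sum 29  ≥ 29 ✓
17 2 2 13 → sum 34  ≥ 29 ✓
2 2 13 10 → sum 27
2 13 10 13 → sum 38  ≥ 29 ✓
13 10 13 9 → sum 45  ≥ 29 ✓
10 13 9 12 → sum 44  ≥ 29 ✓
13 9 12 6 → sum 40  ≥ 29 ✓
9 12 6 6 → sum 33  ≥ 29 ✓
7 windows satisfy the condition.

7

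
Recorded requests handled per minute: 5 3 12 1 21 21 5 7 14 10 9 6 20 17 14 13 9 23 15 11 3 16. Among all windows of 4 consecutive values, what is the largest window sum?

64

(5, 3, 12, 1) → sum 21
(3, 12, 1, 21) → sum 37
(12, 1, 21, 21) → sum 55
(1, 21, 21, 5) → sum 48
(21, 21, 5, 7) → sum 54
(21, 5, 7, 14) → sum 47
(5, 7, 14, 10) → sum 36
(7, 14, 10, 9) → sum 40
(14, 10, 9, 6) → sum 39
(10, 9, 6, 20) → sum 45
(9, 6, 20, 17) → sum 52
(6, 20, 17, 14) → sum 57
(20, 17, 14, 13) → sum 64
(17, 14, 13, 9) → sum 53
(14, 13, 9, 23) → sum 59
(13, 9, 23, 15) → sum 60
(9, 23, 15, 11) → sum 58
(23, 15, 11, 3) → sum 52
(15, 11, 3, 16) → sum 45
Largest of these is 64.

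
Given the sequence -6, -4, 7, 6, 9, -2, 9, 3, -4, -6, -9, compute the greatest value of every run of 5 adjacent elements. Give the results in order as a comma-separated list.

9, 9, 9, 9, 9, 9, 9

Sliding a size-5 window across the 11 values:
-6 -4 7 6 9 → max 9
-4 7 6 9 -2 → max 9
7 6 9 -2 9 → max 9
6 9 -2 9 3 → max 9
9 -2 9 3 -4 → max 9
-2 9 3 -4 -6 → max 9
9 3 -4 -6 -9 → max 9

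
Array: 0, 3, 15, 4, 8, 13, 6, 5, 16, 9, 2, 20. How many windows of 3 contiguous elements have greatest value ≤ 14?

3

0 3 15 → max 15
3 15 4 → max 15
15 4 8 → max 15
4 8 13 → max 13  ≤ 14 ✓
8 13 6 → max 13  ≤ 14 ✓
13 6 5 → max 13  ≤ 14 ✓
6 5 16 → max 16
5 16 9 → max 16
16 9 2 → max 16
9 2 20 → max 20
3 windows satisfy the condition.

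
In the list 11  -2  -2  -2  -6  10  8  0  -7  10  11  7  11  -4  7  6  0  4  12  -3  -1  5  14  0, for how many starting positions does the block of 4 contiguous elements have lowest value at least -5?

13

[11, -2, -2, -2] → min -2  ≥ -5 ✓
[-2, -2, -2, -6] → min -6
[-2, -2, -6, 10] → min -6
[-2, -6, 10, 8] → min -6
[-6, 10, 8, 0] → min -6
[10, 8, 0, -7] → min -7
[8, 0, -7, 10] → min -7
[0, -7, 10, 11] → min -7
[-7, 10, 11, 7] → min -7
[10, 11, 7, 11] → min 7  ≥ -5 ✓
[11, 7, 11, -4] → min -4  ≥ -5 ✓
[7, 11, -4, 7] → min -4  ≥ -5 ✓
[11, -4, 7, 6] → min -4  ≥ -5 ✓
[-4, 7, 6, 0] → min -4  ≥ -5 ✓
[7, 6, 0, 4] → min 0  ≥ -5 ✓
[6, 0, 4, 12] → min 0  ≥ -5 ✓
[0, 4, 12, -3] → min -3  ≥ -5 ✓
[4, 12, -3, -1] → min -3  ≥ -5 ✓
[12, -3, -1, 5] → min -3  ≥ -5 ✓
[-3, -1, 5, 14] → min -3  ≥ -5 ✓
[-1, 5, 14, 0] → min -1  ≥ -5 ✓
13 windows satisfy the condition.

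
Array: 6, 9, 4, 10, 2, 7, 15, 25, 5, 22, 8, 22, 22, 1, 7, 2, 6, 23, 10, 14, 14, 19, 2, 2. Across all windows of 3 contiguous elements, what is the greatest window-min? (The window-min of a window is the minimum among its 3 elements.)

14

6 9 4 → min 4
9 4 10 → min 4
4 10 2 → min 2
10 2 7 → min 2
2 7 15 → min 2
7 15 25 → min 7
15 25 5 → min 5
25 5 22 → min 5
5 22 8 → min 5
22 8 22 → min 8
8 22 22 → min 8
22 22 1 → min 1
22 1 7 → min 1
1 7 2 → min 1
7 2 6 → min 2
2 6 23 → min 2
6 23 10 → min 6
23 10 14 → min 10
10 14 14 → min 10
14 14 19 → min 14
14 19 2 → min 2
19 2 2 → min 2
Greatest of these is 14.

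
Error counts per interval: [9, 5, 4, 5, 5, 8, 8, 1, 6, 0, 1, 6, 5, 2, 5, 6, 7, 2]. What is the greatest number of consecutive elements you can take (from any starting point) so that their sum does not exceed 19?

Extend to the right; shrink from the left whenever the sum exceeds 19:
→ 9: sum 9, len 1
→ 5: sum 14, len 2
→ 4: sum 18, len 3
→ 5 (dropped 9): sum 14, len 3
→ 5: sum 19, len 4
→ 8 (dropped 5, 4): sum 18, len 3
→ 8 (dropped 5, 5): sum 16, len 2
→ 1: sum 17, len 3
→ 6 (dropped 8): sum 15, len 3
→ 0: sum 15, len 4
→ 1: sum 16, len 5
→ 6 (dropped 8): sum 14, len 5
→ 5: sum 19, len 6
→ 2 (dropped 1, 6): sum 14, len 5
→ 5: sum 19, len 6
→ 6 (dropped 0, 1, 6): sum 18, len 4
→ 7 (dropped 5, 2): sum 18, len 3
→ 2 (dropped 5): sum 15, len 3
Longest length seen: 6.

6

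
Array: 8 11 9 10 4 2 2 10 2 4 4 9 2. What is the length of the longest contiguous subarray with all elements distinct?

6

[8] len 1
[8, 11] len 2
[8, 11, 9] len 3
[8, 11, 9, 10] len 4
[8, 11, 9, 10, 4] len 5
[8, 11, 9, 10, 4, 2] len 6
[2] len 1
[2, 10] len 2
[10, 2] len 2
[10, 2, 4] len 3
[4] len 1
[4, 9] len 2
[4, 9, 2] len 3
Longest all-distinct length: 6.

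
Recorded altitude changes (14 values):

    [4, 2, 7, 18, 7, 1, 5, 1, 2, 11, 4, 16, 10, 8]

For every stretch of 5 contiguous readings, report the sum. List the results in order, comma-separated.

4 2 7 18 7 → sum 38
2 7 18 7 1 → sum 35
7 18 7 1 5 → sum 38
18 7 1 5 1 → sum 32
7 1 5 1 2 → sum 16
1 5 1 2 11 → sum 20
5 1 2 11 4 → sum 23
1 2 11 4 16 → sum 34
2 11 4 16 10 → sum 43
11 4 16 10 8 → sum 49

38, 35, 38, 32, 16, 20, 23, 34, 43, 49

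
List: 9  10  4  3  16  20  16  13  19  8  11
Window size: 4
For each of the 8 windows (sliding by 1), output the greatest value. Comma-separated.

10, 16, 20, 20, 20, 20, 19, 19

Sliding a size-4 window across the 11 values:
9 10 4 3 → max 10
10 4 3 16 → max 16
4 3 16 20 → max 20
3 16 20 16 → max 20
16 20 16 13 → max 20
20 16 13 19 → max 20
16 13 19 8 → max 19
13 19 8 11 → max 19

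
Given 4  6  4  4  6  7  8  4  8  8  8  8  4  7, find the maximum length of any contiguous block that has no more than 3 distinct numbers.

[4] 1 distinct, len 1
[4, 6] 2 distinct, len 2
[4, 6, 4] 2 distinct, len 3
[4, 6, 4, 4] 2 distinct, len 4
[4, 6, 4, 4, 6] 2 distinct, len 5
[4, 6, 4, 4, 6, 7] 3 distinct, len 6
[6, 7, 8] 3 distinct, len 3
[7, 8, 4] 3 distinct, len 3
[7, 8, 4, 8] 3 distinct, len 4
[7, 8, 4, 8, 8] 3 distinct, len 5
[7, 8, 4, 8, 8, 8] 3 distinct, len 6
[7, 8, 4, 8, 8, 8, 8] 3 distinct, len 7
[7, 8, 4, 8, 8, 8, 8, 4] 3 distinct, len 8
[7, 8, 4, 8, 8, 8, 8, 4, 7] 3 distinct, len 9
Longest length with ≤3 distinct: 9.

9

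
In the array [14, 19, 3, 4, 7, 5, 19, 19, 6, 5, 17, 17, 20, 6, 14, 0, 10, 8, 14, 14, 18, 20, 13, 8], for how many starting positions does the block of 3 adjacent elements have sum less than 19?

14 19 3 → sum 36
19 3 4 → sum 26
3 4 7 → sum 14  < 19 ✓
4 7 5 → sum 16  < 19 ✓
7 5 19 → sum 31
5 19 19 → sum 43
19 19 6 → sum 44
19 6 5 → sum 30
6 5 17 → sum 28
5 17 17 → sum 39
17 17 20 → sum 54
17 20 6 → sum 43
20 6 14 → sum 40
6 14 0 → sum 20
14 0 10 → sum 24
0 10 8 → sum 18  < 19 ✓
10 8 14 → sum 32
8 14 14 → sum 36
14 14 18 → sum 46
14 18 20 → sum 52
18 20 13 → sum 51
20 13 8 → sum 41
3 windows satisfy the condition.

3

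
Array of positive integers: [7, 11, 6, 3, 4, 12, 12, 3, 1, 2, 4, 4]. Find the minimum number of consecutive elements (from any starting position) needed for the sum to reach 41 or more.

add 7: running sum 7 < 41
add 11: running sum 18 < 41
add 6: running sum 24 < 41
add 3: running sum 27 < 41
add 4: running sum 31 < 41
end 5: [7, 11, 6, 3, 4, 12] sum 43, len 6
end 6: [11, 6, 3, 4, 12, 12] sum 48, len 6
end 7: [11, 6, 3, 4, 12, 12, 3] sum 51, len 7
end 8: [6, 3, 4, 12, 12, 3, 1] sum 41, len 7
end 9: [6, 3, 4, 12, 12, 3, 1, 2] sum 43, len 8
end 10: [3, 4, 12, 12, 3, 1, 2, 4] sum 41, len 8
end 11: [4, 12, 12, 3, 1, 2, 4, 4] sum 42, len 8
Shortest qualifying length: 6.

6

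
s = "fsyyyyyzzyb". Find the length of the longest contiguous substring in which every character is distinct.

3

[f] len 1
[f, s] len 2
[f, s, y] len 3
[y] len 1
[y] len 1
[y] len 1
[y] len 1
[y, z] len 2
[z] len 1
[z, y] len 2
[z, y, b] len 3
Longest all-distinct length: 3.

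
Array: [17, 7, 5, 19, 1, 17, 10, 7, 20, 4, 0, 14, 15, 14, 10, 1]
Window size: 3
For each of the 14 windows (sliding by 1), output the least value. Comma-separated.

17 7 5 → min 5
7 5 19 → min 5
5 19 1 → min 1
19 1 17 → min 1
1 17 10 → min 1
17 10 7 → min 7
10 7 20 → min 7
7 20 4 → min 4
20 4 0 → min 0
4 0 14 → min 0
0 14 15 → min 0
14 15 14 → min 14
15 14 10 → min 10
14 10 1 → min 1

5, 5, 1, 1, 1, 7, 7, 4, 0, 0, 0, 14, 10, 1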